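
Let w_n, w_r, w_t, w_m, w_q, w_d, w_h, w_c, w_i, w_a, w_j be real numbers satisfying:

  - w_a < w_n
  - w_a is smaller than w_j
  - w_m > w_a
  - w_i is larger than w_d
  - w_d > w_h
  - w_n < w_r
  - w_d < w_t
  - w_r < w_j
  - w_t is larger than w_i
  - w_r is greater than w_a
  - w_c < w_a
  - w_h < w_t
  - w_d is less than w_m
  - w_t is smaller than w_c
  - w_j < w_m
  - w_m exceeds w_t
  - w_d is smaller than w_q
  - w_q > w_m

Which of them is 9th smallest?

Chaining the given pairs: w_h < w_d < w_i < w_t < w_c < w_a < w_n < w_r < w_j < w_m < w_q.
The 9th smallest is w_j.

w_j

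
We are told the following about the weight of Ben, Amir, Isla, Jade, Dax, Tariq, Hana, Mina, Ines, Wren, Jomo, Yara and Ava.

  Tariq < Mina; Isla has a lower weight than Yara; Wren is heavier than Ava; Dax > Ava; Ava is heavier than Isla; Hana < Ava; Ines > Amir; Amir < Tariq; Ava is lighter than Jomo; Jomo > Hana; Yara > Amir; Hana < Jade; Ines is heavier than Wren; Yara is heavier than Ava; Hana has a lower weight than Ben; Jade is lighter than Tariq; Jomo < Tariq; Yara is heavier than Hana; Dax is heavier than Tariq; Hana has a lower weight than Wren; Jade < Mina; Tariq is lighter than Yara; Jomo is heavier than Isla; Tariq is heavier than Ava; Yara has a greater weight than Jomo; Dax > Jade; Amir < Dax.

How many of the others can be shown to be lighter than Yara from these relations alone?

Directly below Yara: Hana, Isla, Amir, Ava, Jomo, Tariq.
One step further: Jade (7 so far).
No other element is forced below Yara by the given relations, so the count is 7.

7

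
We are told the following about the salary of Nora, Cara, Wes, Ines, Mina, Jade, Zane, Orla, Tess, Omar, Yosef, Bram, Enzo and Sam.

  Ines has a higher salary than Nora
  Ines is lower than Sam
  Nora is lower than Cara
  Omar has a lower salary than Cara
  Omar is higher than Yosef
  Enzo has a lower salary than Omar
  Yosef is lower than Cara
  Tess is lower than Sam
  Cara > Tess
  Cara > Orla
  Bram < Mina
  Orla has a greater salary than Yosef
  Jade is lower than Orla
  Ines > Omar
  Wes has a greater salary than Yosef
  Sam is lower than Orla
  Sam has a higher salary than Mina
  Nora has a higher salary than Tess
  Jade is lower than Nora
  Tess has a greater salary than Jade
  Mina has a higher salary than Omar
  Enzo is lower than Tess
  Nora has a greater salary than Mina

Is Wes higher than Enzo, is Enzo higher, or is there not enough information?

undetermined

Following every chain through Enzo: above Enzo we get Omar, Mina, Tess, Nora, Ines, Sam, Orla, Cara.
Wes is not reached, and no chain runs the other way from Wes to Enzo.
So the given relations leave the order of Enzo and Wes undetermined.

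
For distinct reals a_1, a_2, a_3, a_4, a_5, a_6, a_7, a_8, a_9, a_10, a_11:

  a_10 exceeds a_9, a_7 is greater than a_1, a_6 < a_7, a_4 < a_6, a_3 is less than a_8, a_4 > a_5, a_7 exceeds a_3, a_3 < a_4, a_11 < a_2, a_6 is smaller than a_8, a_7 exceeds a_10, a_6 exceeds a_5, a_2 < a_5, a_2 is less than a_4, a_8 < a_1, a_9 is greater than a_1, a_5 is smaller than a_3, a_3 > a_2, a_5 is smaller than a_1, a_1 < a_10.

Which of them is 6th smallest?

a_6

Chaining the given pairs: a_11 < a_2 < a_5 < a_3 < a_4 < a_6 < a_8 < a_1 < a_9 < a_10 < a_7.
The 6th smallest is a_6.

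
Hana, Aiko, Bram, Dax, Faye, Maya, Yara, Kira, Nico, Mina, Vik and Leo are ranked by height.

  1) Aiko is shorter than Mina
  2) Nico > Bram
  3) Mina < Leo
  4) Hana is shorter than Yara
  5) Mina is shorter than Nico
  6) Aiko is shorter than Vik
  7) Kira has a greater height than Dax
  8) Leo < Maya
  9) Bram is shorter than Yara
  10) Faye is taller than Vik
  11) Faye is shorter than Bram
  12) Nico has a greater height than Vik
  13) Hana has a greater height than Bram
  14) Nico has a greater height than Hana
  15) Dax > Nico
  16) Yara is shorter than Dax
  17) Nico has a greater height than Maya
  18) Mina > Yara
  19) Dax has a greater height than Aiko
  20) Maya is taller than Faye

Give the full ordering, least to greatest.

Aiko < Vik < Faye < Bram < Hana < Yara < Mina < Leo < Maya < Nico < Dax < Kira

Nothing is placed below Aiko, so it is least; from there Aiko < Vik; Vik < Faye; Faye < Bram; Bram < Hana; Hana < Yara; Yara < Mina; Mina < Leo; Leo < Maya; Maya < Nico; Nico < Dax; Dax < Kira, each given directly.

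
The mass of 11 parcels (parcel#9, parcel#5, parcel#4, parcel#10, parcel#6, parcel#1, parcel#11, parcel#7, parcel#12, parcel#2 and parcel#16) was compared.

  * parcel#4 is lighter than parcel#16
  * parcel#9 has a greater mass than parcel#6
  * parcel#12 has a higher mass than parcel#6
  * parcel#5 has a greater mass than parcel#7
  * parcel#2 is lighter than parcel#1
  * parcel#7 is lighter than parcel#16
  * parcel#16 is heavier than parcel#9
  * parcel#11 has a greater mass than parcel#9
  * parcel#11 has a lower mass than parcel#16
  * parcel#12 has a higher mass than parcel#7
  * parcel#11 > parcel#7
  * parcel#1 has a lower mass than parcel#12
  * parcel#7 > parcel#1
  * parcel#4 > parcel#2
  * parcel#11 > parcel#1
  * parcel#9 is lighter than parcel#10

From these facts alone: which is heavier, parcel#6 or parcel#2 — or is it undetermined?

undetermined

Following every chain through parcel#2: above parcel#2 we get parcel#1, parcel#4, parcel#7, parcel#11, parcel#16, parcel#12, parcel#5.
parcel#6 is not reached, and no chain runs the other way from parcel#6 to parcel#2.
So the given relations leave the order of parcel#2 and parcel#6 undetermined.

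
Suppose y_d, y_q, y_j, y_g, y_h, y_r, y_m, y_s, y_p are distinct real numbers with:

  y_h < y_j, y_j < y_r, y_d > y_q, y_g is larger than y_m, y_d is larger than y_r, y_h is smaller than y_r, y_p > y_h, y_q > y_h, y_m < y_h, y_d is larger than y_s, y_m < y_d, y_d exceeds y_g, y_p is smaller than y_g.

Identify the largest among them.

Chaining downward from y_d: directly below it, y_m, y_s, y_g, y_r, y_q; then y_h, y_p, y_j.
That covers every other element, and nothing is given above y_d, so y_d is the largest.

y_d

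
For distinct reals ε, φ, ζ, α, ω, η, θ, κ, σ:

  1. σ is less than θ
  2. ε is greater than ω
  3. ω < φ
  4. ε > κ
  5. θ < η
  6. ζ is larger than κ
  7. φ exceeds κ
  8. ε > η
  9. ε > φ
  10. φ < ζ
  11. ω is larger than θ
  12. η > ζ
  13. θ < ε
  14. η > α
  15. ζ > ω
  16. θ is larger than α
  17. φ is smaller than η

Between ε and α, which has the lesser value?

α < θ and θ < ω give α < ω.
Then ω < φ extends the chain to φ.
Then φ < ζ extends the chain to ζ.
With ζ < η: α < θ < ω < φ < ζ < η.
With η < ε: α < θ < ω < φ < ζ < η < ε.
So α < ε; α is the smaller of the two.

α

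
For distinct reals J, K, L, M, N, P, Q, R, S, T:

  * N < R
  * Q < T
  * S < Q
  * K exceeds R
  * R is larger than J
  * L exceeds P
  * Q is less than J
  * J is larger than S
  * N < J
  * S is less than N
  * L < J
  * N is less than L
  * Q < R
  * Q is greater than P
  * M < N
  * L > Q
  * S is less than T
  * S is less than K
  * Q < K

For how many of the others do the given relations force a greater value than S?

7

From S the given relations immediately reach N, Q, J, T, K.
From those, L, R — 7 in total.
No other element is forced above S by the given relations, so the count is 7.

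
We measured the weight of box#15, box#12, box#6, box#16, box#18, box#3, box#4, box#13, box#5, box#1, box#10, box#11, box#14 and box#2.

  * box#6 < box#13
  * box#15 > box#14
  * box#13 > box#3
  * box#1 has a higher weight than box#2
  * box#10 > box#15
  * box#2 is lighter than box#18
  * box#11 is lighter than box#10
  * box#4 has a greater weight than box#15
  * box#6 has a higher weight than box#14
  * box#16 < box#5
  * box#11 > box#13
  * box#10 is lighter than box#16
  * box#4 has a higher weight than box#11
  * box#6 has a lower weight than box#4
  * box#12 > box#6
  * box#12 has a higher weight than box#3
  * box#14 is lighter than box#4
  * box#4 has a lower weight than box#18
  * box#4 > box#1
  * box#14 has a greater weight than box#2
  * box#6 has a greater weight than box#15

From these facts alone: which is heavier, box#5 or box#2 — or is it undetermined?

box#5

Chaining the given relations: box#2 < box#14 < box#15 < box#6 < box#13 < box#11 < box#10 < box#16 < box#5.
So box#5 is heavier.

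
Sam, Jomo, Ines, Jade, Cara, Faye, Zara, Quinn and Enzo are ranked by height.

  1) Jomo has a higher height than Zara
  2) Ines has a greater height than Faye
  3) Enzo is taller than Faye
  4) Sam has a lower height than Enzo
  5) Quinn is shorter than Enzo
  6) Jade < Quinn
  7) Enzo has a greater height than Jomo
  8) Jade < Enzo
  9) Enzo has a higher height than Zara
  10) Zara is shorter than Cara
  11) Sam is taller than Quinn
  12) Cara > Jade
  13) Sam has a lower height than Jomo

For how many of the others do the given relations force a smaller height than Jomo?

Directly below Jomo: Sam, Zara.
One step further: Quinn (3 so far).
One step further: Jade (4 so far).
No other element is forced below Jomo by the given relations, so the count is 4.

4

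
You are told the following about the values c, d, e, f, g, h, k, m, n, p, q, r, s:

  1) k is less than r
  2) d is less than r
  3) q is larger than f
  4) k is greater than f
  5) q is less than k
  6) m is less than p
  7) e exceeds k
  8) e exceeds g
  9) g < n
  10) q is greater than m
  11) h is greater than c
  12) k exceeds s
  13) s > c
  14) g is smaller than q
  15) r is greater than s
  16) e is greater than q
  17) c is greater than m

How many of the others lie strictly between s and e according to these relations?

1

Chaining upward from s reaches: k, r.
Chaining downward from e reaches: m, c, f, g, q, k.
Strictly between s and e are those in both lists: k — 1 element.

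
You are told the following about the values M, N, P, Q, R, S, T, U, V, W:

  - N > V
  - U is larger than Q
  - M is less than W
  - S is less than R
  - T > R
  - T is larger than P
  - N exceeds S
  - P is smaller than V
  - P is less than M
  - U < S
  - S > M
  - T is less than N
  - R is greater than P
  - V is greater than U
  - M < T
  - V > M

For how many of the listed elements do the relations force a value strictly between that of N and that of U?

4

Chaining upward from U reaches: S, R, T, V.
Chaining downward from N reaches: P, Q, M, S, R, T, V.
Strictly between U and N are those in both lists: S, R, T, V — 4 elements.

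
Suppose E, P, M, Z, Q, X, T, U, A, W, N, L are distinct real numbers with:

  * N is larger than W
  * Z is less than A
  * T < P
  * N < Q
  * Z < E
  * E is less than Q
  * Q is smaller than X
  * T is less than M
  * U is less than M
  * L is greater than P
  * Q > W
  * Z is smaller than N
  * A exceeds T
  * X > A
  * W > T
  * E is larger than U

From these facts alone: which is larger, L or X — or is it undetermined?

undetermined

Following every chain through L: below L we get T, P.
X is not reached, and no chain runs the other way from X to L.
So the given relations leave the order of L and X undetermined.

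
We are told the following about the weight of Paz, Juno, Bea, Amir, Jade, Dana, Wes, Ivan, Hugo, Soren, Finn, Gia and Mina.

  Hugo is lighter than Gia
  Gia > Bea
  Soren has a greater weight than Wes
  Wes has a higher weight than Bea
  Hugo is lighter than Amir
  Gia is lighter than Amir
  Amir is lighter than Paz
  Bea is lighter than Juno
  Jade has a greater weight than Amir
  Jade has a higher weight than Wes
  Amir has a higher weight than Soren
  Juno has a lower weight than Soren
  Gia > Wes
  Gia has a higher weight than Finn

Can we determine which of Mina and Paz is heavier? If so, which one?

Following every chain through Mina: nothing is chained to Mina.
Paz is not reached, and no chain runs the other way from Paz to Mina.
So the given relations leave the order of Mina and Paz undetermined.

undetermined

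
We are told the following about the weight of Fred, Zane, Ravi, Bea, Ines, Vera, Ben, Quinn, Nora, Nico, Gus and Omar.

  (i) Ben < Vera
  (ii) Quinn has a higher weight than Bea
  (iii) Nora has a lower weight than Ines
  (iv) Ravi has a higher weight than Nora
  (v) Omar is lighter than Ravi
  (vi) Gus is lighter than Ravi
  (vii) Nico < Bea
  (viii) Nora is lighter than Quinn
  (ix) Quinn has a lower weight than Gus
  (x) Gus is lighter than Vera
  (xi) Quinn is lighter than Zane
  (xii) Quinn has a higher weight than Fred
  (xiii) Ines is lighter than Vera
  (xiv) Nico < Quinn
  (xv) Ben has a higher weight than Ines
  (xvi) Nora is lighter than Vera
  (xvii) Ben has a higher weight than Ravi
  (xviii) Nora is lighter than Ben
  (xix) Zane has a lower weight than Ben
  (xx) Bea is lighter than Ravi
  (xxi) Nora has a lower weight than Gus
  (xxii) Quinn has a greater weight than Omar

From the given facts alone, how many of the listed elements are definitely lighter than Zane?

6

From Zane the given relations immediately reach Quinn.
From those, Nora, Nico, Fred, Omar, Bea — 6 in total.
No other element is forced below Zane by the given relations, so the count is 6.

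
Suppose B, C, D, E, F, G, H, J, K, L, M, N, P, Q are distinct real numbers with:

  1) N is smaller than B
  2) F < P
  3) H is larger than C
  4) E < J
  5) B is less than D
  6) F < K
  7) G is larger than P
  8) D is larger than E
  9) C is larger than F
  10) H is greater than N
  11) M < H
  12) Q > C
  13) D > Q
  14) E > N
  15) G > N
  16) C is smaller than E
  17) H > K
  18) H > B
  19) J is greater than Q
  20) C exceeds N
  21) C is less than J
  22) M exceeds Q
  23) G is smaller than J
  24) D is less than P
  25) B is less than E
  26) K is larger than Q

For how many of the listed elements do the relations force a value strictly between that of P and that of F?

Chaining upward from F reaches: C, Q, E, D, K, M, H, G, J.
Chaining downward from P reaches: N, B, C, Q, E, D.
Strictly between F and P are those in both lists: C, Q, E, D — 4 elements.

4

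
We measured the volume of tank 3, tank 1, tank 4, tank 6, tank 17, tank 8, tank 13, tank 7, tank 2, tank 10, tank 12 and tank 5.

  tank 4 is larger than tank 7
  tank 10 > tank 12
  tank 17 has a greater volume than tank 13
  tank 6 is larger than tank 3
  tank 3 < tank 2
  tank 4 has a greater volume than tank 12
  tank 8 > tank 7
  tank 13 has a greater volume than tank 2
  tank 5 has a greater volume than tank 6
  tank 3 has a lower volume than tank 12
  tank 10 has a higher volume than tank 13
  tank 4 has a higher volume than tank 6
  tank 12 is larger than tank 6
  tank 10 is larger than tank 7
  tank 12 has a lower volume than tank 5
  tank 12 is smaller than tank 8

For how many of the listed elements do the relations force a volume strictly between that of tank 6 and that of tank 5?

Chaining upward from tank 6 reaches: tank 12, tank 4, tank 10, tank 8.
Chaining downward from tank 5 reaches: tank 3, tank 12.
Strictly between tank 6 and tank 5 are those in both lists: tank 12 — 1 element.

1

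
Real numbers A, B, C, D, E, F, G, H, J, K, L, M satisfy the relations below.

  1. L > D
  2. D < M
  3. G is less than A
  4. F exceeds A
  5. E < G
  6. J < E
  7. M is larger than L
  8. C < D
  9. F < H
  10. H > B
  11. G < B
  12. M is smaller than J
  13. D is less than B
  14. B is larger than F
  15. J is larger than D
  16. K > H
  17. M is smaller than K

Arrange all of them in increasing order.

C < D < L < M < J < E < G < A < F < B < H < K

Nothing is placed below C, so it is least; from there C < D; D < L; L < M; M < J; J < E; E < G; G < A; A < F; F < B; B < H; H < K, each given directly.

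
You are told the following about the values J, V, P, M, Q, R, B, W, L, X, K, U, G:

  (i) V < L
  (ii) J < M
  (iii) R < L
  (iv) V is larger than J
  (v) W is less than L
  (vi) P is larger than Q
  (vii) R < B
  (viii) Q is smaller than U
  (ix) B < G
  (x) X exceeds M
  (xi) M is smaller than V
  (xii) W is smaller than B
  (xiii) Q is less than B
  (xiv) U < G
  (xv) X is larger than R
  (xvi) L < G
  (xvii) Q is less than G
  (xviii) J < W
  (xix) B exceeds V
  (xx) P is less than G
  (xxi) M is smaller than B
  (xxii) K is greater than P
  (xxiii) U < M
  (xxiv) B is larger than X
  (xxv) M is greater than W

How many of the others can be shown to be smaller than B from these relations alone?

The elements the relations force below B are J, Q, U, W, R, M, X, V — no chain reaches any other.
That is 8.

8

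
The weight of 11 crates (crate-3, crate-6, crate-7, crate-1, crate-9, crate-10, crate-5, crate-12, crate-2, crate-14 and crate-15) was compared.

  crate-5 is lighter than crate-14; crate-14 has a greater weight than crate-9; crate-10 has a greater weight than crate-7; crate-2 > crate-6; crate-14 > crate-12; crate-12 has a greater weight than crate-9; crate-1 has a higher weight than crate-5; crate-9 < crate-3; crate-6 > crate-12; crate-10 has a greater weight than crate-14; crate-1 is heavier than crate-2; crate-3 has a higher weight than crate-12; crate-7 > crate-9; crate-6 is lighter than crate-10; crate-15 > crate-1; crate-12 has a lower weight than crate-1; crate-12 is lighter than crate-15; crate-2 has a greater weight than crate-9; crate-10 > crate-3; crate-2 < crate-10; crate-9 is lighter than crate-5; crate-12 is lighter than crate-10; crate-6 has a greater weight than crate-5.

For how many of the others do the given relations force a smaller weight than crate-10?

8

The elements the relations force below crate-10 are crate-9, crate-5, crate-12, crate-7, crate-3, crate-14, crate-6, crate-2 — no chain reaches any other.
That is 8.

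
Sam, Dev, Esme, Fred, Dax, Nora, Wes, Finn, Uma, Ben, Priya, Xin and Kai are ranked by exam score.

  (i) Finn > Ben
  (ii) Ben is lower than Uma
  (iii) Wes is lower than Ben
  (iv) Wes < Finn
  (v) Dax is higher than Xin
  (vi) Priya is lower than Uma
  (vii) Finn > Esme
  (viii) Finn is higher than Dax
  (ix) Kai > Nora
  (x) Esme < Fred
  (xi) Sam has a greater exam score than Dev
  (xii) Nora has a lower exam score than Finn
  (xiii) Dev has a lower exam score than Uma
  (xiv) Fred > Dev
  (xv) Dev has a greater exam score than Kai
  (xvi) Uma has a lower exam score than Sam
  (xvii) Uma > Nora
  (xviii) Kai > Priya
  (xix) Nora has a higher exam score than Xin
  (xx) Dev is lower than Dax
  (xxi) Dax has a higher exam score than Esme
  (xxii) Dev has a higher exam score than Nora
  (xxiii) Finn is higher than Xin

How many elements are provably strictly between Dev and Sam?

Chaining upward from Dev reaches: Fred, Dax, Uma, Finn.
Chaining downward from Sam reaches: Wes, Priya, Xin, Nora, Kai, Ben, Uma.
Strictly between Dev and Sam are those in both lists: Uma — 1 element.

1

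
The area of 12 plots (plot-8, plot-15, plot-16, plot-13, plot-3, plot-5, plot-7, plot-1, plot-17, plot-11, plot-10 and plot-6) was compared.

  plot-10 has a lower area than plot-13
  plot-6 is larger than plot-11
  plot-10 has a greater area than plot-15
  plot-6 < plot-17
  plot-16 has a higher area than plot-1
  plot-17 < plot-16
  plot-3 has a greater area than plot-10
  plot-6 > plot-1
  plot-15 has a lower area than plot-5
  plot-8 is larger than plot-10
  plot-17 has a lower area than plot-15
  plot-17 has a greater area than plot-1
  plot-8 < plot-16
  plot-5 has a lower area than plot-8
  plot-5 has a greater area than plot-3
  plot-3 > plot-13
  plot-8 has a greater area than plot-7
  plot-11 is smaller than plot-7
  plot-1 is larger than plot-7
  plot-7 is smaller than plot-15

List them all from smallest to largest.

Nothing is placed below plot-11, so it is least; from there plot-11 < plot-7; plot-7 < plot-1; plot-1 < plot-6; plot-6 < plot-17; plot-17 < plot-15; plot-15 < plot-10; plot-10 < plot-13; plot-13 < plot-3; plot-3 < plot-5; plot-5 < plot-8; plot-8 < plot-16, each given directly.

plot-11 < plot-7 < plot-1 < plot-6 < plot-17 < plot-15 < plot-10 < plot-13 < plot-3 < plot-5 < plot-8 < plot-16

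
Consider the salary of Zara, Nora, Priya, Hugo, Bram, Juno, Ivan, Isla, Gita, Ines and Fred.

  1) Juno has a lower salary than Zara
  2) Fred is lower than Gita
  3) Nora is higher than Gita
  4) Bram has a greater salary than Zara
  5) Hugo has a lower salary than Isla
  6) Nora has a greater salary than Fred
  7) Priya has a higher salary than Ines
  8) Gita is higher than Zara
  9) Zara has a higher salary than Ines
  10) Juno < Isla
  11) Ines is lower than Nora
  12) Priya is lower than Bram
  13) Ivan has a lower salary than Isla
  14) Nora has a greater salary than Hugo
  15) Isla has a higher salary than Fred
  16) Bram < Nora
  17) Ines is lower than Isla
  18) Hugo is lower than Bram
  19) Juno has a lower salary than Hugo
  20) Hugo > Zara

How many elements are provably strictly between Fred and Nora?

Chaining upward from Fred reaches: Gita, Isla.
Chaining downward from Nora reaches: Ines, Juno, Zara, Hugo, Priya, Bram, Gita.
Strictly between Fred and Nora are those in both lists: Gita — 1 element.

1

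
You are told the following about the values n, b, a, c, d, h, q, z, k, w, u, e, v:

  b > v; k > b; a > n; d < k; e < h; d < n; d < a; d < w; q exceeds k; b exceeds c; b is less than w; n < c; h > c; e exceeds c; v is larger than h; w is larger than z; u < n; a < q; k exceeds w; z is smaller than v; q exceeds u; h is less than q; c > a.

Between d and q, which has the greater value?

q

Link the given pairs in sequence: d < n; n < c; c < e; e < h; h < v; v < b; b < w; w < k; k < q.
Together: d < n < c < e < h < v < b < w < k < q.
So d < q; q is the larger of the two.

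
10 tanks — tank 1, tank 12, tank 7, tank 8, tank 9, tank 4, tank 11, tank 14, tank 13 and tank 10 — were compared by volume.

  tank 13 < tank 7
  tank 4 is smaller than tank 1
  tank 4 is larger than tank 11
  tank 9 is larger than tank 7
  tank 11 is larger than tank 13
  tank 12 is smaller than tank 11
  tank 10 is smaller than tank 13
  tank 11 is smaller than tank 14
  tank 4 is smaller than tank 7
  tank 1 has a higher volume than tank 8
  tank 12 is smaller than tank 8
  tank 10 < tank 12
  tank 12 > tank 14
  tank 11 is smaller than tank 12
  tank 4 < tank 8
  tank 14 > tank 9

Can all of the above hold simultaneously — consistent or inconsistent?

We have tank 12 < tank 11 stated directly, yet also tank 11 < tank 4 < tank 7 < tank 9 < tank 14 < tank 12 by chaining the others — so tank 11 < tank 12. Contradiction.

inconsistent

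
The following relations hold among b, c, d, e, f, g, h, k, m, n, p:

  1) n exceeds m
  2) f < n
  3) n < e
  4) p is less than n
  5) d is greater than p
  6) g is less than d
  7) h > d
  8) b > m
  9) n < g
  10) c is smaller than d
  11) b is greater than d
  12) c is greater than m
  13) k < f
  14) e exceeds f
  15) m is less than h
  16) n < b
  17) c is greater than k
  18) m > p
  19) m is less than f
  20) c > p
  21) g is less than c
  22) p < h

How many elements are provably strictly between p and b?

Chaining upward from p reaches: m, f, n, g, c, d, h, e.
Chaining downward from b reaches: k, m, f, n, g, c, d.
Strictly between p and b are those in both lists: m, f, n, g, c, d — 6 elements.

6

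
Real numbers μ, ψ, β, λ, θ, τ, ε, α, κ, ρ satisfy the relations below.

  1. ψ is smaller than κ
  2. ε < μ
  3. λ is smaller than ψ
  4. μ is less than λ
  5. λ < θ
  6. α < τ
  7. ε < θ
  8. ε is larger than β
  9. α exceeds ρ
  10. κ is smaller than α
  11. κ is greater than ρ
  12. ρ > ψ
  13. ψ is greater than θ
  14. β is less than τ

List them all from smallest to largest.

Each adjacent pair is fixed by a given relation: β < ε; ε < μ; μ < λ; λ < θ; θ < ψ; ψ < ρ; ρ < κ; κ < α; α < τ. Chaining them end to end gives the full order.

β < ε < μ < λ < θ < ψ < ρ < κ < α < τ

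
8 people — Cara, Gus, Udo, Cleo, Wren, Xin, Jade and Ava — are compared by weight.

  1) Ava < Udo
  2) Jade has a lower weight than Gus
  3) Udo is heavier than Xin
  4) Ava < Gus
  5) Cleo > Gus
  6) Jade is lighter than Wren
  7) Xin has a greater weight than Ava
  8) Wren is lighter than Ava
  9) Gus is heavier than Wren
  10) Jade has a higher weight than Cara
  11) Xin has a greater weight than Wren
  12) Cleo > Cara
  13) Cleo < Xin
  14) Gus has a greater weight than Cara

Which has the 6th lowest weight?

Piecing the relations together gives one ordering: Cara < Jade < Wren < Ava < Gus < Cleo < Xin < Udo.
The 6th smallest is Cleo.

Cleo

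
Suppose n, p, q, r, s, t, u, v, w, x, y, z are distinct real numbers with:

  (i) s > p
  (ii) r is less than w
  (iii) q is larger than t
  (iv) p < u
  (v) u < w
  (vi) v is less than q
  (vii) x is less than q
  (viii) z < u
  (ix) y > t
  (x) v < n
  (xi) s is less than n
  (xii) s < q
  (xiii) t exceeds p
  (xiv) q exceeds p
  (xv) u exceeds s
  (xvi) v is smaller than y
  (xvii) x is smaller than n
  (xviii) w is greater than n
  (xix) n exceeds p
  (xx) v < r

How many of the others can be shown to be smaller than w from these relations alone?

8

Directly below w: n, u, r.
One step further: p, x, s, v, z (8 so far).
No other element is forced below w by the given relations, so the count is 8.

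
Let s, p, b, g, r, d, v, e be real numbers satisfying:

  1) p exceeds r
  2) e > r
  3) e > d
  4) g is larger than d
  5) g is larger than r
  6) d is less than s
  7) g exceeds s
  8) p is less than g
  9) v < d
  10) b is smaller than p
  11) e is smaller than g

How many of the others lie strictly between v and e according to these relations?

1

Chaining upward from v reaches: d, s, g.
Chaining downward from e reaches: d, r.
Strictly between v and e are those in both lists: d — 1 element.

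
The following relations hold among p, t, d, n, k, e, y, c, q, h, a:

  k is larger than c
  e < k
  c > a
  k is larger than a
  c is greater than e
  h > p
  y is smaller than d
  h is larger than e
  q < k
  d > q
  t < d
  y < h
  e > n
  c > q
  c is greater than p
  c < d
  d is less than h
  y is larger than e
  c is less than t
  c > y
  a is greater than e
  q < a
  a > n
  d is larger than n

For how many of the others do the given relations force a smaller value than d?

8

The elements the relations force below d are q, p, n, e, a, y, c, t — no chain reaches any other.
That is 8.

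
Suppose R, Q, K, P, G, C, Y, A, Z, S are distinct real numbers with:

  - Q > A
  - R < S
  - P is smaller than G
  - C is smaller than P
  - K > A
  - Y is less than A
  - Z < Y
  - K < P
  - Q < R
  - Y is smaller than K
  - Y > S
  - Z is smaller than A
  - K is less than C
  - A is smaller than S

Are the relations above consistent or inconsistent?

We have Y < A stated directly, yet also A < Q < R < S < Y by chaining the others — so A < Y. Contradiction.

inconsistent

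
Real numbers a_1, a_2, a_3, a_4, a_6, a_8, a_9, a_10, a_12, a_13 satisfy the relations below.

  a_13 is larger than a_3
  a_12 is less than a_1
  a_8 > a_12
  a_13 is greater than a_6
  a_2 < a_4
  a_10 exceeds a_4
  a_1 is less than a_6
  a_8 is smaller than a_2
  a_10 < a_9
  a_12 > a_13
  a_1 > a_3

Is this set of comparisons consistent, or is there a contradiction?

Chaining the given relations yields a_1 < a_6 < a_13 < a_12, so a_1 < a_12. But one relation states a_12 < a_1. These cannot both hold.

inconsistent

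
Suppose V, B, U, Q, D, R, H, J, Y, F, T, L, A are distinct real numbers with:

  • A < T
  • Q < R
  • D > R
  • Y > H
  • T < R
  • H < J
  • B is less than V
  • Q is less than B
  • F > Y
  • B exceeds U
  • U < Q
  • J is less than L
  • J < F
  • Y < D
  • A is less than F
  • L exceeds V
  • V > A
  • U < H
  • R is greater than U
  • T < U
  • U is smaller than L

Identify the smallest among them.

A

T is not least since A < T; U is not least since T < U; Q is not least since U < Q; B is not least since Q < B; H is not least since U < H; Y is not least since H < Y; R is not least since Q < R; J is not least since H < J; V is not least since B < V; F is not least since A < F; L is not least since V < L; D is not least since Y < D.
Only A has nothing below it, so A is the smallest.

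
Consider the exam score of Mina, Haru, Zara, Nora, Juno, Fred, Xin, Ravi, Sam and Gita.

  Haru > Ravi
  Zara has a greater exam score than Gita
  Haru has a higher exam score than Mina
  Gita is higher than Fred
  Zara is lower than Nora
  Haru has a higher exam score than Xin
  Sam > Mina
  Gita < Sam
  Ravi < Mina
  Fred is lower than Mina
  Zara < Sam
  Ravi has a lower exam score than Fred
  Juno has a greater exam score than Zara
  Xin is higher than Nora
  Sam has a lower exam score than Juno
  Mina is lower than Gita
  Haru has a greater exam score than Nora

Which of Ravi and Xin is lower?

Ravi

Link the given pairs in sequence: Ravi < Fred; Fred < Mina; Mina < Gita; Gita < Zara; Zara < Nora; Nora < Xin.
Chaining these gives Ravi < Fred < Mina < Gita < Zara < Nora < Xin.
So Ravi < Xin; Ravi is the lower of the two.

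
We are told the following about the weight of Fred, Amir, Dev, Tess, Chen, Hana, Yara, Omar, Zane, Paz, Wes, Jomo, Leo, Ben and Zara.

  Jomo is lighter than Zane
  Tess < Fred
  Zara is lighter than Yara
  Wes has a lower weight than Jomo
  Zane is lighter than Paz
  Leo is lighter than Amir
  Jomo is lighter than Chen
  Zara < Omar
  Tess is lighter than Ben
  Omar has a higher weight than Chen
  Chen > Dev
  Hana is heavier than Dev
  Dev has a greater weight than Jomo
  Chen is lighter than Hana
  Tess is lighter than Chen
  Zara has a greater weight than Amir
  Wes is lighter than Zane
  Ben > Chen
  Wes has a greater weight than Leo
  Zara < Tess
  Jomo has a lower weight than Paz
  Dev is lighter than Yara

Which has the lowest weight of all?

Wes is not least since Leo < Wes; Jomo is not least since Wes < Jomo; Amir is not least since Leo < Amir; Zara is not least since Amir < Zara; Tess is not least since Zara < Tess; Fred is not least since Tess < Fred; Zane is not least since Jomo < Zane; Dev is not least since Jomo < Dev; Chen is not least since Dev < Chen; Ben is not least since Tess < Ben; Hana is not least since Chen < Hana; Yara is not least since Zara < Yara; Paz is not least since Zane < Paz; Omar is not least since Chen < Omar.
Only Leo has nothing below it, so Leo is the lowest weight.

Leo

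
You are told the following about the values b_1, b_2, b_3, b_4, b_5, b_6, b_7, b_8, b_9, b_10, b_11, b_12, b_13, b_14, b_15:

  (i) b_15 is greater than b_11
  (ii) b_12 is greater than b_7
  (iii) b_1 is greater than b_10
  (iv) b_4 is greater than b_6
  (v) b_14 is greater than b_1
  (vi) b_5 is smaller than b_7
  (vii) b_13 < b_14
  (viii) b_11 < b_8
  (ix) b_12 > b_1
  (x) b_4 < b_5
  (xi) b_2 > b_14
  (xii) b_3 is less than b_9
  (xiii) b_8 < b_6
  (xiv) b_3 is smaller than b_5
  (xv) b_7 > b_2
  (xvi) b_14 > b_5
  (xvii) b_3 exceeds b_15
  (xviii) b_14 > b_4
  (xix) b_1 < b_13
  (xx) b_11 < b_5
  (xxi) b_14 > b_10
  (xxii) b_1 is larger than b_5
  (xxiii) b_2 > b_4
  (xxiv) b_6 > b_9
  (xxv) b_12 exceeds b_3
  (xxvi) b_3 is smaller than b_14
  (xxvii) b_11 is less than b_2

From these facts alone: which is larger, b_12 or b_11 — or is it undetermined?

The relevant relations are b_11 < b_15; b_15 < b_3; b_3 < b_9; b_9 < b_6; b_6 < b_4; b_4 < b_5; b_5 < b_1; b_1 < b_13; b_13 < b_14; b_14 < b_2; b_2 < b_7; b_7 < b_12.
Chaining these gives b_11 < b_15 < b_3 < b_9 < b_6 < b_4 < b_5 < b_1 < b_13 < b_14 < b_2 < b_7 < b_12.
So b_12 is larger.

b_12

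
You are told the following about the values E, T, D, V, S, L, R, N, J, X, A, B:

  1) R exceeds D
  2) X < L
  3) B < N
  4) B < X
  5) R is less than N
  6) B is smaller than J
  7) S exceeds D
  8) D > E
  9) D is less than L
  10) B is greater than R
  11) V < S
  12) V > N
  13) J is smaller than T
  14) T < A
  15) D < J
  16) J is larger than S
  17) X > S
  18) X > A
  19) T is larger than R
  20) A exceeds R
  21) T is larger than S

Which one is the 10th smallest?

Piecing the relations together gives one ordering: E < D < R < B < N < V < S < J < T < A < X < L.
The 10th smallest is A.

A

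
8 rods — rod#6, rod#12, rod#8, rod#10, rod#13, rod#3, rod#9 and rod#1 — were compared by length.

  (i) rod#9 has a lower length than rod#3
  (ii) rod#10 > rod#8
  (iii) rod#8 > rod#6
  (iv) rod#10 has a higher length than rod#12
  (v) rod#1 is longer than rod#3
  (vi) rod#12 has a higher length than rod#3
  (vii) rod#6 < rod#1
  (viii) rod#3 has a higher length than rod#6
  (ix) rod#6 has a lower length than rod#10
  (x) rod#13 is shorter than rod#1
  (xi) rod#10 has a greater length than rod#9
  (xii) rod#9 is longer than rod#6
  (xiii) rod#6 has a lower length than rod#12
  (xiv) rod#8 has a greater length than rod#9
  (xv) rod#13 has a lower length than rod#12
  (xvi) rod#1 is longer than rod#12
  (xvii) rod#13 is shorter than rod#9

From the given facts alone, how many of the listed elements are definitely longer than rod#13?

6

From rod#13 the given relations immediately reach rod#9, rod#12, rod#1.
From those, rod#3, rod#8, rod#10 — 6 in total.
No other element is forced above rod#13 by the given relations, so the count is 6.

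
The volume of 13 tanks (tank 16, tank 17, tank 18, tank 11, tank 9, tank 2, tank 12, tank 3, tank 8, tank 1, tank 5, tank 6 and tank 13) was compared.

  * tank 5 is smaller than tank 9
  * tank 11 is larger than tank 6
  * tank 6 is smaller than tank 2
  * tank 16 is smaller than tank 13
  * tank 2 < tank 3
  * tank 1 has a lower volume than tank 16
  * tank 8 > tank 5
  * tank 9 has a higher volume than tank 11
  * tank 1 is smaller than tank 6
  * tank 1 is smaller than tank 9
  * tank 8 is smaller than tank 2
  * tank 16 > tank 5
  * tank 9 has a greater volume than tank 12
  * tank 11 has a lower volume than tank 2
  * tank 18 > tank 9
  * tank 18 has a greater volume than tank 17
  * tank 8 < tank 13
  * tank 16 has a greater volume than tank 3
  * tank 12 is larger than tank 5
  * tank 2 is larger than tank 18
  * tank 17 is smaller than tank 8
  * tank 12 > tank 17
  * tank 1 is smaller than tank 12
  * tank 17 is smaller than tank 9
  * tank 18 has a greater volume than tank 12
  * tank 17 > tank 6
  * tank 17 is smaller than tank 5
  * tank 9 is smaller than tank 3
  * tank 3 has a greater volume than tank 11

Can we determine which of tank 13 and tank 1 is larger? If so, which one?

tank 13

tank 1 < tank 6 < tank 17 < tank 5 < tank 12 < tank 9 < tank 18 < tank 2 < tank 3 < tank 16 < tank 13, by transitivity through tank 6, tank 17, tank 5, tank 12, tank 9, tank 18, tank 2, tank 3, tank 16.
So tank 13 is larger.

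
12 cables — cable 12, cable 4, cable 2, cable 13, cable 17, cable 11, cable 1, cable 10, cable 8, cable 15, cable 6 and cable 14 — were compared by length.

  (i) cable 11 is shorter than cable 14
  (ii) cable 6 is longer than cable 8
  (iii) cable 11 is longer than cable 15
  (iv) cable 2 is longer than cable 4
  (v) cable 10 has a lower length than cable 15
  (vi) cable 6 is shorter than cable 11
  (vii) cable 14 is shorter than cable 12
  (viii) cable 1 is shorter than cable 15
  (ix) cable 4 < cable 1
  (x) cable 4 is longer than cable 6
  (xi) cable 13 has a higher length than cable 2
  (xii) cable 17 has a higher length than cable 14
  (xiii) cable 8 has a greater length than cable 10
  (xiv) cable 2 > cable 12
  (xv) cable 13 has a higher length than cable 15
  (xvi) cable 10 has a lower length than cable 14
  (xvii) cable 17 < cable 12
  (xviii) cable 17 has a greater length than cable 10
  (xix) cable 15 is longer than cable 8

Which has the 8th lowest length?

Piecing the relations together gives one ordering: cable 10 < cable 8 < cable 6 < cable 4 < cable 1 < cable 15 < cable 11 < cable 14 < cable 17 < cable 12 < cable 2 < cable 13.
The 8th smallest is cable 14.

cable 14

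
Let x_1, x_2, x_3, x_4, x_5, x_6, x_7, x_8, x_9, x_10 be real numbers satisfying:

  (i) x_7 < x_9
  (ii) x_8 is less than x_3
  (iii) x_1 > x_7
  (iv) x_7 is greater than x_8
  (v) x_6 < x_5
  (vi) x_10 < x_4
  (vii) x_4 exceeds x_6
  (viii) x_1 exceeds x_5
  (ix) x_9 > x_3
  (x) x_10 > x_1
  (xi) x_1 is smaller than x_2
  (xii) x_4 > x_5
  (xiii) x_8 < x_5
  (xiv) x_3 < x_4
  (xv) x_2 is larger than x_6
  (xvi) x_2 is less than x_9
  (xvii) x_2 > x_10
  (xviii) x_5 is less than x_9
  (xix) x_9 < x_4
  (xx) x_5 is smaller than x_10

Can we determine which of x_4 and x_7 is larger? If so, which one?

x_4

x_7 < x_1 and x_1 < x_10 give x_7 < x_10.
With x_10 < x_2: x_7 < x_1 < x_10 < x_2.
Then x_2 < x_9 extends the chain to x_9.
Then x_9 < x_4 extends the chain to x_4.
So x_4 is larger.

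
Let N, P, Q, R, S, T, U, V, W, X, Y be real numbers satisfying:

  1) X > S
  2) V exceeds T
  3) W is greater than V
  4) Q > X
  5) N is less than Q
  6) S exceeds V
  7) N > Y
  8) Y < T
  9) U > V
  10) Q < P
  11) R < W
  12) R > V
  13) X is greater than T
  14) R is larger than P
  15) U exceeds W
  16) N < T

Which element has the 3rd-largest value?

R

Chaining the given pairs: Y < N < T < V < S < X < Q < P < R < W < U.
Counting 3 from the largest end gives R.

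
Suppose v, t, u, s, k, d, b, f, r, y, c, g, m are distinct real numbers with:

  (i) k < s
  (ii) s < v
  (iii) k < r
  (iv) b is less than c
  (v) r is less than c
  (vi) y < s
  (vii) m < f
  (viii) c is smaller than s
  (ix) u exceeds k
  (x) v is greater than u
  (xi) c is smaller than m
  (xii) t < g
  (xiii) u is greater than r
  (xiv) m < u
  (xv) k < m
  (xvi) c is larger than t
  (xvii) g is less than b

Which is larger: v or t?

v

Link the given pairs in sequence: t < g; g < b; b < c; c < m; m < u; u < v.
Chaining these gives t < g < b < c < m < u < v.
So t < v; v is the larger of the two.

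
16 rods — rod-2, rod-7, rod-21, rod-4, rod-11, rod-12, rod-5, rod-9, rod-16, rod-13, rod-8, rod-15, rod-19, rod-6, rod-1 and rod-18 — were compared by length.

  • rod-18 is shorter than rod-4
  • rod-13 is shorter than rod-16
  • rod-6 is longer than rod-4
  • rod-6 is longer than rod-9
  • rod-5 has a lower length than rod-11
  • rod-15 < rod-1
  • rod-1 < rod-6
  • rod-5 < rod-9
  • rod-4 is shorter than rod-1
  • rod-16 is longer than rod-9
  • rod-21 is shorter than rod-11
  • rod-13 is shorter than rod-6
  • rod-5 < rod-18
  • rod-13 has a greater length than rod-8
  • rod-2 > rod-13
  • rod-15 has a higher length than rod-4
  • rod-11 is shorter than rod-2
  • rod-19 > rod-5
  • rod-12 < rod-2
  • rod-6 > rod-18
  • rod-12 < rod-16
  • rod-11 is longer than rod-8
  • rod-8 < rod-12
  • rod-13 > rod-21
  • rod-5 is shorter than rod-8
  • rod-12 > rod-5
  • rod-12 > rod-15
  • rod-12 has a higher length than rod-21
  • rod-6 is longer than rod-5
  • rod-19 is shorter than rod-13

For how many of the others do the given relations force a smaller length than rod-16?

10

The elements the relations force below rod-16 are rod-5, rod-21, rod-19, rod-8, rod-18, rod-13, rod-4, rod-15, rod-9, rod-12 — no chain reaches any other.
That is 10.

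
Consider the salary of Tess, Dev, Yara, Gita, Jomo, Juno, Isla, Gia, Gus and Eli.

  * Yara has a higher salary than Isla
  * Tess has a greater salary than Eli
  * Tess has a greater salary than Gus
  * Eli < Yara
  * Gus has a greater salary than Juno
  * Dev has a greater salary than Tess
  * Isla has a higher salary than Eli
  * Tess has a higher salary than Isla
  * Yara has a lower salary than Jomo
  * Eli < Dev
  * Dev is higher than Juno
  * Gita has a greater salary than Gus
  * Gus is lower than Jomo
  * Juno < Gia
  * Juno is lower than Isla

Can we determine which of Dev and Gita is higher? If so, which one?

Following every chain through Gita: below Gita we get Juno, Gus.
Dev is not reached, and no chain runs the other way from Dev to Gita.
So the given relations leave the order of Gita and Dev undetermined.

undetermined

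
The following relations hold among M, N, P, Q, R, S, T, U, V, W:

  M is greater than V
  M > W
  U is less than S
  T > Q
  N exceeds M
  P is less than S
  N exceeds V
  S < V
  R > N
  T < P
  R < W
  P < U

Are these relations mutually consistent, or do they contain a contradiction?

Chaining the given relations yields M < N < R < W, so M < W. But one relation states W < M. These cannot both hold.

inconsistent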